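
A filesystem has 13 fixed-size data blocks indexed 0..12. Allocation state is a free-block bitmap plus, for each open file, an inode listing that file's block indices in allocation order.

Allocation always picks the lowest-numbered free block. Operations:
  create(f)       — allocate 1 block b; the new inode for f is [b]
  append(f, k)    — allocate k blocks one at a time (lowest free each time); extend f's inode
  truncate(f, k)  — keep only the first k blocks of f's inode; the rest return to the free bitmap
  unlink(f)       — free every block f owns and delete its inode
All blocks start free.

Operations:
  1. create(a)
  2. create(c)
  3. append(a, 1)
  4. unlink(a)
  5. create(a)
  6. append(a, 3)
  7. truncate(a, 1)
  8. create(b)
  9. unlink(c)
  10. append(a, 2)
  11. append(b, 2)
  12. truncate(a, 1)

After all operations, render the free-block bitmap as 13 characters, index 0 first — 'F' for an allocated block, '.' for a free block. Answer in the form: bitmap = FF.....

[1] create(a) — a=0 (map F............)
[2] create(c) — a=0 c=1 (map FF...........)
[3] append(a, 1) — a=0,2 c=1 (map FFF..........)
[4] unlink(a) — c=1 (map .F...........)
[5] create(a) — a=0 c=1 (map FF...........)
[6] append(a, 3) — a=0,2,3,4 c=1 (map FFFFF........)
[7] truncate(a, 1) — a=0 c=1 (map FF...........)
[8] create(b) — a=0 b=2 c=1 (map FFF..........)
[9] unlink(c) — a=0 b=2 (map F.F..........)
[10] append(a, 2) — a=0,1,3 b=2 (map FFFF.........)
[11] append(b, 2) — a=0,1,3 b=2,4,5 (map FFFFFF.......)
[12] truncate(a, 1) — a=0 b=2,4,5 (map F.F.FF.......)

bitmap = F.F.FF.......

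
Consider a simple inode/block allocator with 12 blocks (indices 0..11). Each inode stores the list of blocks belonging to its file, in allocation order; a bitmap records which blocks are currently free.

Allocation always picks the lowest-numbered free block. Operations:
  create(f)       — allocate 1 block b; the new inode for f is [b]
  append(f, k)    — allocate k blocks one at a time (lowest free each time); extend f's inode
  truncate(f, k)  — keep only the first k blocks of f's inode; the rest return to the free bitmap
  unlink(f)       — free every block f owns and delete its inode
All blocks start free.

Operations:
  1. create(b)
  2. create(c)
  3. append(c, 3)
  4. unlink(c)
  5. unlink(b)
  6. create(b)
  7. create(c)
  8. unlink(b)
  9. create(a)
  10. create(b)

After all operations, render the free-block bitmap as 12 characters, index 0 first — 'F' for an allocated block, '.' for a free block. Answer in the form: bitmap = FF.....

after create(b) → b:[0]  free=[F...........]
after create(c) → b:[0], c:[1]  free=[FF..........]
after append(c, 3) → b:[0], c:[1, 2, 3, 4]  free=[FFFFF.......]
after unlink(c) → b:[0]  free=[F...........]
after unlink(b) →   free=[............]
after create(b) → b:[0]  free=[F...........]
after create(c) → b:[0], c:[1]  free=[FF..........]
after unlink(b) → c:[1]  free=[.F..........]
after create(a) → a:[0], c:[1]  free=[FF..........]
after create(b) → a:[0], b:[2], c:[1]  free=[FFF.........]

bitmap = FFF.........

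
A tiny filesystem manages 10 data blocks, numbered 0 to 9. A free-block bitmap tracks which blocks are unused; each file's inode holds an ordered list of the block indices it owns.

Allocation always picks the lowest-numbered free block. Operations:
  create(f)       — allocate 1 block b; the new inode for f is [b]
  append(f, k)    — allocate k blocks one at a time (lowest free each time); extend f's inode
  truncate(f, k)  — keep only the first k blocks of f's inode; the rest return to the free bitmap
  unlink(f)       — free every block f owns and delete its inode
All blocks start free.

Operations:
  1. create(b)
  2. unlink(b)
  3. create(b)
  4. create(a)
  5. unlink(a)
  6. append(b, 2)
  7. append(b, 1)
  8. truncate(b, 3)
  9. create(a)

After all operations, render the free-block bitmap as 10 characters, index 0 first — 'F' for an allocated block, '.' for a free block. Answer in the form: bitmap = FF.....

[1] create(b) — b=0 (map F.........)
[2] unlink(b) —  (map ..........)
[3] create(b) — b=0 (map F.........)
[4] create(a) — a=1 b=0 (map FF........)
[5] unlink(a) — b=0 (map F.........)
[6] append(b, 2) — b=0,1,2 (map FFF.......)
[7] append(b, 1) — b=0,1,2,3 (map FFFF......)
[8] truncate(b, 3) — b=0,1,2 (map FFF.......)
[9] create(a) — a=3 b=0,1,2 (map FFFF......)

bitmap = FFFF......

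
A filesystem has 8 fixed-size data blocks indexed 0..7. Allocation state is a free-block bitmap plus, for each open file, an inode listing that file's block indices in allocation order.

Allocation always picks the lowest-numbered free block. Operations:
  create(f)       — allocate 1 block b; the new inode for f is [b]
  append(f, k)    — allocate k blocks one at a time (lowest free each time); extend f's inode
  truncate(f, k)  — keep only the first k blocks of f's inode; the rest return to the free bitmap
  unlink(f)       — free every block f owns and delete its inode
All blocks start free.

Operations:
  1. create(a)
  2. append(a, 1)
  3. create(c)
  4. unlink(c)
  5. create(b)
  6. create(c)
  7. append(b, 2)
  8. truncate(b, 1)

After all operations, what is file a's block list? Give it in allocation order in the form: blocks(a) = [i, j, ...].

blocks(a) = [0, 1]

  1. create(a)  ⇒  F.......  {a→[0]}
  2. append(a, 1)  ⇒  FF......  {a→[0, 1]}
  3. create(c)  ⇒  FFF.....  {a→[0, 1]; c→[2]}
  4. unlink(c)  ⇒  FF......  {a→[0, 1]}
  5. create(b)  ⇒  FFF.....  {a→[0, 1]; b→[2]}
  6. create(c)  ⇒  FFFF....  {a→[0, 1]; b→[2]; c→[3]}
  7. append(b, 2)  ⇒  FFFFFF..  {a→[0, 1]; b→[2, 4, 5]; c→[3]}
  8. truncate(b, 1)  ⇒  FFFF....  {a→[0, 1]; b→[2]; c→[3]}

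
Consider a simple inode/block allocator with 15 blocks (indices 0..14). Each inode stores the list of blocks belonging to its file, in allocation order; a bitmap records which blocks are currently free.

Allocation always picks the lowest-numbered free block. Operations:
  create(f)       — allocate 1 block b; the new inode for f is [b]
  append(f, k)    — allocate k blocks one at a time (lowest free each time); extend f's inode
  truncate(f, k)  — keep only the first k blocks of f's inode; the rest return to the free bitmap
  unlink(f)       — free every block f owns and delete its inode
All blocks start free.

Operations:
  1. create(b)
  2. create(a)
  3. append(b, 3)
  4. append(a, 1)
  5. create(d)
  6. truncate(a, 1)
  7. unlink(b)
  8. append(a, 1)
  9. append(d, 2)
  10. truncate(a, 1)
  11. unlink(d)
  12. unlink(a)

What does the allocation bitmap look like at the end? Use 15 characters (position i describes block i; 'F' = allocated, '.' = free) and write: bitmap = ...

bitmap = ...............

  1. create(b)  ⇒  F..............  {b→[0]}
  2. create(a)  ⇒  FF.............  {a→[1]; b→[0]}
  3. append(b, 3)  ⇒  FFFFF..........  {a→[1]; b→[0, 2, 3, 4]}
  4. append(a, 1)  ⇒  FFFFFF.........  {a→[1, 5]; b→[0, 2, 3, 4]}
  5. create(d)  ⇒  FFFFFFF........  {a→[1, 5]; b→[0, 2, 3, 4]; d→[6]}
  6. truncate(a, 1)  ⇒  FFFFF.F........  {a→[1]; b→[0, 2, 3, 4]; d→[6]}
  7. unlink(b)  ⇒  .F....F........  {a→[1]; d→[6]}
  8. append(a, 1)  ⇒  FF....F........  {a→[1, 0]; d→[6]}
  9. append(d, 2)  ⇒  FFFF..F........  {a→[1, 0]; d→[6, 2, 3]}
  10. truncate(a, 1)  ⇒  .FFF..F........  {a→[1]; d→[6, 2, 3]}
  11. unlink(d)  ⇒  .F.............  {a→[1]}
  12. unlink(a)  ⇒  ...............  {}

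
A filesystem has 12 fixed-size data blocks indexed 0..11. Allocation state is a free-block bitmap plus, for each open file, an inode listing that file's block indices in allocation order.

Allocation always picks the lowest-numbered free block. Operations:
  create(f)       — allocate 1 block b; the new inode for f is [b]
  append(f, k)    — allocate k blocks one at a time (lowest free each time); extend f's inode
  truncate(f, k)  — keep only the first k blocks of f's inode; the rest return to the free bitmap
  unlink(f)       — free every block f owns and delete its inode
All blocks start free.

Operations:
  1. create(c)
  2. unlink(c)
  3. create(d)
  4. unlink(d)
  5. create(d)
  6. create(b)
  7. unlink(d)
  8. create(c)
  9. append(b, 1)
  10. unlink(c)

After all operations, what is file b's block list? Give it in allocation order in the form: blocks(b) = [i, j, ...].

blocks(b) = [1, 2]

[1] create(c) — c=0 (map F...........)
[2] unlink(c) —  (map ............)
[3] create(d) — d=0 (map F...........)
[4] unlink(d) —  (map ............)
[5] create(d) — d=0 (map F...........)
[6] create(b) — b=1 d=0 (map FF..........)
[7] unlink(d) — b=1 (map .F..........)
[8] create(c) — b=1 c=0 (map FF..........)
[9] append(b, 1) — b=1,2 c=0 (map FFF.........)
[10] unlink(c) — b=1,2 (map .FF.........)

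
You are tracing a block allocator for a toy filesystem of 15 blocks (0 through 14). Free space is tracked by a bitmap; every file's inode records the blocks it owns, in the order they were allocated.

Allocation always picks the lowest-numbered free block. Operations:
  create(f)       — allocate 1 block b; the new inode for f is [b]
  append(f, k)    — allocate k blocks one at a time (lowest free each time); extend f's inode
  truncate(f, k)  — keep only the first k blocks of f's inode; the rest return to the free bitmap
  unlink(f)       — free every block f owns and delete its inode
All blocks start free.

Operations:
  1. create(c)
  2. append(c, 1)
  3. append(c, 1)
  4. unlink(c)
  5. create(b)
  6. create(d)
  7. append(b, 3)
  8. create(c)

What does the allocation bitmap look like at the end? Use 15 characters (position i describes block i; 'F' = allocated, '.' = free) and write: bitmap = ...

bitmap = FFFFFF.........

  1. create(c)  ⇒  F..............  {c→[0]}
  2. append(c, 1)  ⇒  FF.............  {c→[0, 1]}
  3. append(c, 1)  ⇒  FFF............  {c→[0, 1, 2]}
  4. unlink(c)  ⇒  ...............  {}
  5. create(b)  ⇒  F..............  {b→[0]}
  6. create(d)  ⇒  FF.............  {b→[0]; d→[1]}
  7. append(b, 3)  ⇒  FFFFF..........  {b→[0, 2, 3, 4]; d→[1]}
  8. create(c)  ⇒  FFFFFF.........  {b→[0, 2, 3, 4]; c→[5]; d→[1]}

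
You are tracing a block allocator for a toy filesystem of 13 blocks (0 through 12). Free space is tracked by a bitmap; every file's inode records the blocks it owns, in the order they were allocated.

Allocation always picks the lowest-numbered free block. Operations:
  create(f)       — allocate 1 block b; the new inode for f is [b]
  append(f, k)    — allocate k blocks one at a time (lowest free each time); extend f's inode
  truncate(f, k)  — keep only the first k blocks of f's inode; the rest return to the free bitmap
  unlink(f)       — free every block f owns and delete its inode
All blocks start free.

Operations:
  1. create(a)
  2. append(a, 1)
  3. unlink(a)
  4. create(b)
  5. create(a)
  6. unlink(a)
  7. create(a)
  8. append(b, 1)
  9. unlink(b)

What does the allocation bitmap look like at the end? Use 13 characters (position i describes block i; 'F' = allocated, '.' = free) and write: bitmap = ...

bitmap = .F...........

create(a): bitmap=F............ | a=[0]
append(a, 1): bitmap=FF........... | a=[0, 1]
unlink(a): bitmap=............. | 
create(b): bitmap=F............ | b=[0]
create(a): bitmap=FF........... | a=[1] b=[0]
unlink(a): bitmap=F............ | b=[0]
create(a): bitmap=FF........... | a=[1] b=[0]
append(b, 1): bitmap=FFF.......... | a=[1] b=[0, 2]
unlink(b): bitmap=.F........... | a=[1]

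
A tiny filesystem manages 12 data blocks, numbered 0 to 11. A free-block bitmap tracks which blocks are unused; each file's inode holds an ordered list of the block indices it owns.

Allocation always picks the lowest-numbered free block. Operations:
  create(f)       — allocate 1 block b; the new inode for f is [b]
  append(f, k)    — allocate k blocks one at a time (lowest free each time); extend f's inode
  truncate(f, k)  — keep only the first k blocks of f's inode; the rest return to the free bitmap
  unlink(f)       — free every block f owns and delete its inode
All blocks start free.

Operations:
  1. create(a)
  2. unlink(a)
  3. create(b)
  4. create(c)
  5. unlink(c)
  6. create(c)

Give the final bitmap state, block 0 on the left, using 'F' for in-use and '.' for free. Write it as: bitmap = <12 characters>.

bitmap = FF..........

[1] create(a) — a=0 (map F...........)
[2] unlink(a) —  (map ............)
[3] create(b) — b=0 (map F...........)
[4] create(c) — b=0 c=1 (map FF..........)
[5] unlink(c) — b=0 (map F...........)
[6] create(c) — b=0 c=1 (map FF..........)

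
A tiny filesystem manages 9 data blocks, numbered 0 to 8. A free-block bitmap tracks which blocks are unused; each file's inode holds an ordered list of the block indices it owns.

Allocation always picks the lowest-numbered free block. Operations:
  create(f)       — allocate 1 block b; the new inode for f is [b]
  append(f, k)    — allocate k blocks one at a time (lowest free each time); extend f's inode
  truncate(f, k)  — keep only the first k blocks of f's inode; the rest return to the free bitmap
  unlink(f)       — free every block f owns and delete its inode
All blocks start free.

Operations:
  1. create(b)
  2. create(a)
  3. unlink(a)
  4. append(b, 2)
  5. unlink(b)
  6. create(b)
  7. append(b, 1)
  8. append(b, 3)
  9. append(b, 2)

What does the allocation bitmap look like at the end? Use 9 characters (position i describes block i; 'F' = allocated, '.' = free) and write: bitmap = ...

bitmap = FFFFFFF..

after create(b) → b:[0]  free=[F........]
after create(a) → a:[1], b:[0]  free=[FF.......]
after unlink(a) → b:[0]  free=[F........]
after append(b, 2) → b:[0, 1, 2]  free=[FFF......]
after unlink(b) →   free=[.........]
after create(b) → b:[0]  free=[F........]
after append(b, 1) → b:[0, 1]  free=[FF.......]
after append(b, 3) → b:[0, 1, 2, 3, 4]  free=[FFFFF....]
after append(b, 2) → b:[0, 1, 2, 3, 4, 5, 6]  free=[FFFFFFF..]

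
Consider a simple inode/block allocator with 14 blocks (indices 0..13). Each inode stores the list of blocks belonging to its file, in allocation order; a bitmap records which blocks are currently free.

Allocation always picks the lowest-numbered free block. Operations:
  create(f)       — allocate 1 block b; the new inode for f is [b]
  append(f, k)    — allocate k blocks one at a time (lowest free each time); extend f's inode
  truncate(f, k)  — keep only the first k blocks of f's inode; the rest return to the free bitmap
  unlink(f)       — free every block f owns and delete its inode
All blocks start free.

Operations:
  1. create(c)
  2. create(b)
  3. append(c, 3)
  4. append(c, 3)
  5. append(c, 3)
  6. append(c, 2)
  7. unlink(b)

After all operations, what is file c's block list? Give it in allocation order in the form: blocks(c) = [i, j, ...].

  1. create(c)  ⇒  F.............  {c→[0]}
  2. create(b)  ⇒  FF............  {b→[1]; c→[0]}
  3. append(c, 3)  ⇒  FFFFF.........  {b→[1]; c→[0, 2, 3, 4]}
  4. append(c, 3)  ⇒  FFFFFFFF......  {b→[1]; c→[0, 2, 3, 4, 5, 6, 7]}
  5. append(c, 3)  ⇒  FFFFFFFFFFF...  {b→[1]; c→[0, 2, 3, 4, 5, 6, 7, 8, 9, 10]}
  6. append(c, 2)  ⇒  FFFFFFFFFFFFF.  {b→[1]; c→[0, 2, 3, 4, 5, 6, 7, 8, 9, 10, 11, 12]}
  7. unlink(b)  ⇒  F.FFFFFFFFFFF.  {c→[0, 2, 3, 4, 5, 6, 7, 8, 9, 10, 11, 12]}

blocks(c) = [0, 2, 3, 4, 5, 6, 7, 8, 9, 10, 11, 12]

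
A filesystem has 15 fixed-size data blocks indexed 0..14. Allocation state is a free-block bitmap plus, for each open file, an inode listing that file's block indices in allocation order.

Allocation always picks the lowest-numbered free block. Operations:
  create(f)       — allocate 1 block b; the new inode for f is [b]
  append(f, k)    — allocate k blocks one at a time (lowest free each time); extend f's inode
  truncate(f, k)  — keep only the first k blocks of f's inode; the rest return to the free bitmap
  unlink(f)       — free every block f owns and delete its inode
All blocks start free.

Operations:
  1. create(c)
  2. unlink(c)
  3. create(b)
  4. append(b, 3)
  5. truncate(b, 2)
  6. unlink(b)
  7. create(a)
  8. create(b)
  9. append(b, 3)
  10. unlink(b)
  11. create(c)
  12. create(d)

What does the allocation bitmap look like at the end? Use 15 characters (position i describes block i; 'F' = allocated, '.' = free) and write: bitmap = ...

bitmap = FFF............

create(c): bitmap=F.............. | c=[0]
unlink(c): bitmap=............... | 
create(b): bitmap=F.............. | b=[0]
append(b, 3): bitmap=FFFF........... | b=[0, 1, 2, 3]
truncate(b, 2): bitmap=FF............. | b=[0, 1]
unlink(b): bitmap=............... | 
create(a): bitmap=F.............. | a=[0]
create(b): bitmap=FF............. | a=[0] b=[1]
append(b, 3): bitmap=FFFFF.......... | a=[0] b=[1, 2, 3, 4]
unlink(b): bitmap=F.............. | a=[0]
create(c): bitmap=FF............. | a=[0] c=[1]
create(d): bitmap=FFF............ | a=[0] c=[1] d=[2]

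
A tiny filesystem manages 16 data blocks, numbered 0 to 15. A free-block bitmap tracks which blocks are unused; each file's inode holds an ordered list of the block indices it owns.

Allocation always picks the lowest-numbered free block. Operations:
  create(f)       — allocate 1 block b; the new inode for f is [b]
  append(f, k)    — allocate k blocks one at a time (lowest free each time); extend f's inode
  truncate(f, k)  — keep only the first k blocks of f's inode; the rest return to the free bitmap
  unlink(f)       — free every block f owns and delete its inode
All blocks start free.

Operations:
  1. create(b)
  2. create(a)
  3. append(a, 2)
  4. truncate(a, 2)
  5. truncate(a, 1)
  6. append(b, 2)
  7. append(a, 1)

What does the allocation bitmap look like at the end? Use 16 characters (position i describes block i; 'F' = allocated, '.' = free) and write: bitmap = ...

bitmap = FFFFF...........

  1. create(b)  ⇒  F...............  {b→[0]}
  2. create(a)  ⇒  FF..............  {a→[1]; b→[0]}
  3. append(a, 2)  ⇒  FFFF............  {a→[1, 2, 3]; b→[0]}
  4. truncate(a, 2)  ⇒  FFF.............  {a→[1, 2]; b→[0]}
  5. truncate(a, 1)  ⇒  FF..............  {a→[1]; b→[0]}
  6. append(b, 2)  ⇒  FFFF............  {a→[1]; b→[0, 2, 3]}
  7. append(a, 1)  ⇒  FFFFF...........  {a→[1, 4]; b→[0, 2, 3]}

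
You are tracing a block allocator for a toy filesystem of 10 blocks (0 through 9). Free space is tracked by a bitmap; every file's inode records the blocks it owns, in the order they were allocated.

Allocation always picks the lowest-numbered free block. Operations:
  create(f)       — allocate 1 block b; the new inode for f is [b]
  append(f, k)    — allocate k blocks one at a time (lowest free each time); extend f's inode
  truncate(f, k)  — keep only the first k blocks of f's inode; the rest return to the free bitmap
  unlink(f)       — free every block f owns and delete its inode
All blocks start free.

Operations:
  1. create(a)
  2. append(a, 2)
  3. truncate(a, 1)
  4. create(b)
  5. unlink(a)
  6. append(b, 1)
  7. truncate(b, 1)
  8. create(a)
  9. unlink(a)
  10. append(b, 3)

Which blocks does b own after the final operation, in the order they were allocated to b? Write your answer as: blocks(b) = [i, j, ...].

create(a): bitmap=F......... | a=[0]
append(a, 2): bitmap=FFF....... | a=[0, 1, 2]
truncate(a, 1): bitmap=F......... | a=[0]
create(b): bitmap=FF........ | a=[0] b=[1]
unlink(a): bitmap=.F........ | b=[1]
append(b, 1): bitmap=FF........ | b=[1, 0]
truncate(b, 1): bitmap=.F........ | b=[1]
create(a): bitmap=FF........ | a=[0] b=[1]
unlink(a): bitmap=.F........ | b=[1]
append(b, 3): bitmap=FFFF...... | b=[1, 0, 2, 3]

blocks(b) = [1, 0, 2, 3]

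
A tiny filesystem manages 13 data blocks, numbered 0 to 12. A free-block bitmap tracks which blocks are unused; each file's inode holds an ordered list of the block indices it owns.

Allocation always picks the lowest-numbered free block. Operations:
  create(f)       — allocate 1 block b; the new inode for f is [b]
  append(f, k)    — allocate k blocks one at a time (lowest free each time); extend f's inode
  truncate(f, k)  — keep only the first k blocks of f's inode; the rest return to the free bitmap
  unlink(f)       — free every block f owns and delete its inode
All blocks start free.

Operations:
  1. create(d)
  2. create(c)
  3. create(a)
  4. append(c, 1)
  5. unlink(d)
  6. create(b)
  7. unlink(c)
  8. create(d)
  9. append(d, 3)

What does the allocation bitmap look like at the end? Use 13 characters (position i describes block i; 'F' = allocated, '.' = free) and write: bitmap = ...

[1] create(d) — d=0 (map F............)
[2] create(c) — c=1 d=0 (map FF...........)
[3] create(a) — a=2 c=1 d=0 (map FFF..........)
[4] append(c, 1) — a=2 c=1,3 d=0 (map FFFF.........)
[5] unlink(d) — a=2 c=1,3 (map .FFF.........)
[6] create(b) — a=2 b=0 c=1,3 (map FFFF.........)
[7] unlink(c) — a=2 b=0 (map F.F..........)
[8] create(d) — a=2 b=0 d=1 (map FFF..........)
[9] append(d, 3) — a=2 b=0 d=1,3,4,5 (map FFFFFF.......)

bitmap = FFFFFF.......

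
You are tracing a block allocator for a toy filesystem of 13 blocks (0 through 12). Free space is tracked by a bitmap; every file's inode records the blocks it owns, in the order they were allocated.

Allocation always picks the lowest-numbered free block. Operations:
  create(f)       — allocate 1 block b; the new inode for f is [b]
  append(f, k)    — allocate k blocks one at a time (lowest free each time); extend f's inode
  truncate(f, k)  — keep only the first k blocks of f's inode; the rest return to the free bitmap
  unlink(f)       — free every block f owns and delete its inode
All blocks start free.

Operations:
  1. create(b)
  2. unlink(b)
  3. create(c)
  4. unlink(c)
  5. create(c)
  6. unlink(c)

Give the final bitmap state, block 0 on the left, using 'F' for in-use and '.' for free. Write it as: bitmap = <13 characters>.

create(b): bitmap=F............ | b=[0]
unlink(b): bitmap=............. | 
create(c): bitmap=F............ | c=[0]
unlink(c): bitmap=............. | 
create(c): bitmap=F............ | c=[0]
unlink(c): bitmap=............. | 

bitmap = .............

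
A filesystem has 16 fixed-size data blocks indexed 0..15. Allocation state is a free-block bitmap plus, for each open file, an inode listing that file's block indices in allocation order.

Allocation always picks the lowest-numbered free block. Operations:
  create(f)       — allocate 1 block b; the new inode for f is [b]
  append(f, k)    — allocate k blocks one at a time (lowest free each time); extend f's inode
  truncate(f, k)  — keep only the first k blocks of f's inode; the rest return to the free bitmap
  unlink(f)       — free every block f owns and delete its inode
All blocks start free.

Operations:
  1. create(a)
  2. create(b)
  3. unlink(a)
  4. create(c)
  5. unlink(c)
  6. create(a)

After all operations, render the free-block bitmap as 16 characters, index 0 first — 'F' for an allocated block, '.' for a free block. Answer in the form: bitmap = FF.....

bitmap = FF..............

create(a): bitmap=F............... | a=[0]
create(b): bitmap=FF.............. | a=[0] b=[1]
unlink(a): bitmap=.F.............. | b=[1]
create(c): bitmap=FF.............. | b=[1] c=[0]
unlink(c): bitmap=.F.............. | b=[1]
create(a): bitmap=FF.............. | a=[0] b=[1]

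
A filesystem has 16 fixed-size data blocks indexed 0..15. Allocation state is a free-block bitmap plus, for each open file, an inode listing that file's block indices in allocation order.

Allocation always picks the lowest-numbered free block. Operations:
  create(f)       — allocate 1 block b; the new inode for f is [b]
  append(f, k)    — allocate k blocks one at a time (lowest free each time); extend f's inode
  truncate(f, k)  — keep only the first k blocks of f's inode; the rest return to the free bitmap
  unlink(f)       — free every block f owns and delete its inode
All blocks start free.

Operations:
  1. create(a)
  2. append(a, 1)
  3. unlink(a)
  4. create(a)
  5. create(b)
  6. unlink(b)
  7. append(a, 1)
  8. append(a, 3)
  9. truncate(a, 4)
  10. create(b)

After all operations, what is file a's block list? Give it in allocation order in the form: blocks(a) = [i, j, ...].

  1. create(a)  ⇒  F...............  {a→[0]}
  2. append(a, 1)  ⇒  FF..............  {a→[0, 1]}
  3. unlink(a)  ⇒  ................  {}
  4. create(a)  ⇒  F...............  {a→[0]}
  5. create(b)  ⇒  FF..............  {a→[0]; b→[1]}
  6. unlink(b)  ⇒  F...............  {a→[0]}
  7. append(a, 1)  ⇒  FF..............  {a→[0, 1]}
  8. append(a, 3)  ⇒  FFFFF...........  {a→[0, 1, 2, 3, 4]}
  9. truncate(a, 4)  ⇒  FFFF............  {a→[0, 1, 2, 3]}
  10. create(b)  ⇒  FFFFF...........  {a→[0, 1, 2, 3]; b→[4]}

blocks(a) = [0, 1, 2, 3]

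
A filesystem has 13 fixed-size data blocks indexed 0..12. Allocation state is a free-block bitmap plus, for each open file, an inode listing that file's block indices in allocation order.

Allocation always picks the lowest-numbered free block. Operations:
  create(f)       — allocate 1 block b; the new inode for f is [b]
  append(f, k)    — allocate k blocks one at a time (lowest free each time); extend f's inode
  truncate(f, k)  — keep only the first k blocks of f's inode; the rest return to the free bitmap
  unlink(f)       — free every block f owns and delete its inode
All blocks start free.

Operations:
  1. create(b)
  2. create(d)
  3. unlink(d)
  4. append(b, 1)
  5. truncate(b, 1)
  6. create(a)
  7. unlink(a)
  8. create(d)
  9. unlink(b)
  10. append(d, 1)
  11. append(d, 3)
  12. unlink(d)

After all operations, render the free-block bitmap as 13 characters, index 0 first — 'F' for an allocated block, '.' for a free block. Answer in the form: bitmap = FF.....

[1] create(b) — b=0 (map F............)
[2] create(d) — b=0 d=1 (map FF...........)
[3] unlink(d) — b=0 (map F............)
[4] append(b, 1) — b=0,1 (map FF...........)
[5] truncate(b, 1) — b=0 (map F............)
[6] create(a) — a=1 b=0 (map FF...........)
[7] unlink(a) — b=0 (map F............)
[8] create(d) — b=0 d=1 (map FF...........)
[9] unlink(b) — d=1 (map .F...........)
[10] append(d, 1) — d=1,0 (map FF...........)
[11] append(d, 3) — d=1,0,2,3,4 (map FFFFF........)
[12] unlink(d) —  (map .............)

bitmap = .............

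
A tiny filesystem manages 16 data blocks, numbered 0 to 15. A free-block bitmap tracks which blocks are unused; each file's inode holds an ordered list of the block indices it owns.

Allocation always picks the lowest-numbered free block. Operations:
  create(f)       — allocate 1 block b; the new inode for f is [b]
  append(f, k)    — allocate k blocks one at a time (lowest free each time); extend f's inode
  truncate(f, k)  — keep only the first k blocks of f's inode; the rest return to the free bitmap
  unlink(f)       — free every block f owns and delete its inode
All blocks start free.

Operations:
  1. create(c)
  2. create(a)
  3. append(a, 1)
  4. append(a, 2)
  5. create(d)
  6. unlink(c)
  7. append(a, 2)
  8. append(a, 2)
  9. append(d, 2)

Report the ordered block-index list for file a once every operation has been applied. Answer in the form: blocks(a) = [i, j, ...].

blocks(a) = [1, 2, 3, 4, 0, 6, 7, 8]

  1. create(c)  ⇒  F...............  {c→[0]}
  2. create(a)  ⇒  FF..............  {a→[1]; c→[0]}
  3. append(a, 1)  ⇒  FFF.............  {a→[1, 2]; c→[0]}
  4. append(a, 2)  ⇒  FFFFF...........  {a→[1, 2, 3, 4]; c→[0]}
  5. create(d)  ⇒  FFFFFF..........  {a→[1, 2, 3, 4]; c→[0]; d→[5]}
  6. unlink(c)  ⇒  .FFFFF..........  {a→[1, 2, 3, 4]; d→[5]}
  7. append(a, 2)  ⇒  FFFFFFF.........  {a→[1, 2, 3, 4, 0, 6]; d→[5]}
  8. append(a, 2)  ⇒  FFFFFFFFF.......  {a→[1, 2, 3, 4, 0, 6, 7, 8]; d→[5]}
  9. append(d, 2)  ⇒  FFFFFFFFFFF.....  {a→[1, 2, 3, 4, 0, 6, 7, 8]; d→[5, 9, 10]}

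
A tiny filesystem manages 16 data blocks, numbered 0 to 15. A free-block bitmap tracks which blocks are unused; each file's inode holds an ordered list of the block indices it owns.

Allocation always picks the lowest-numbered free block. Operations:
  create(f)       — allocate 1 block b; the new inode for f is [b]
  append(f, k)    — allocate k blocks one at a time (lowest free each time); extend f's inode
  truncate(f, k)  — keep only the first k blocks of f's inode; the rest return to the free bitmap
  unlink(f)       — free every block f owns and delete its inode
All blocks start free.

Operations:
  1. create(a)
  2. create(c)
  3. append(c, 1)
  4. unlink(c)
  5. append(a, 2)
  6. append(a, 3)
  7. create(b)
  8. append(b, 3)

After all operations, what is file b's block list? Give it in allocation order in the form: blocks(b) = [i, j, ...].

  1. create(a)  ⇒  F...............  {a→[0]}
  2. create(c)  ⇒  FF..............  {a→[0]; c→[1]}
  3. append(c, 1)  ⇒  FFF.............  {a→[0]; c→[1, 2]}
  4. unlink(c)  ⇒  F...............  {a→[0]}
  5. append(a, 2)  ⇒  FFF.............  {a→[0, 1, 2]}
  6. append(a, 3)  ⇒  FFFFFF..........  {a→[0, 1, 2, 3, 4, 5]}
  7. create(b)  ⇒  FFFFFFF.........  {a→[0, 1, 2, 3, 4, 5]; b→[6]}
  8. append(b, 3)  ⇒  FFFFFFFFFF......  {a→[0, 1, 2, 3, 4, 5]; b→[6, 7, 8, 9]}

blocks(b) = [6, 7, 8, 9]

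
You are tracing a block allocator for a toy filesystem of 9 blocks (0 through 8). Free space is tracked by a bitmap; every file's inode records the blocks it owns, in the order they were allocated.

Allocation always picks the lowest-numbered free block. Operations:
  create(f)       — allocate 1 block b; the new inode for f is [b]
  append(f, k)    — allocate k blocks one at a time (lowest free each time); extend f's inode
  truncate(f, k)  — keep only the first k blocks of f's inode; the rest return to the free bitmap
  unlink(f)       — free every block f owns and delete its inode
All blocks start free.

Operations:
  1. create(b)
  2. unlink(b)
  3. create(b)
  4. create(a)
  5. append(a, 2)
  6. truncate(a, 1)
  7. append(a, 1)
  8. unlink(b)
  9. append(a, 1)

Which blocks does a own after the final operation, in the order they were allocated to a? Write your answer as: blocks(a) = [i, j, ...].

blocks(a) = [1, 2, 0]

create(b): bitmap=F........ | b=[0]
unlink(b): bitmap=......... | 
create(b): bitmap=F........ | b=[0]
create(a): bitmap=FF....... | a=[1] b=[0]
append(a, 2): bitmap=FFFF..... | a=[1, 2, 3] b=[0]
truncate(a, 1): bitmap=FF....... | a=[1] b=[0]
append(a, 1): bitmap=FFF...... | a=[1, 2] b=[0]
unlink(b): bitmap=.FF...... | a=[1, 2]
append(a, 1): bitmap=FFF...... | a=[1, 2, 0]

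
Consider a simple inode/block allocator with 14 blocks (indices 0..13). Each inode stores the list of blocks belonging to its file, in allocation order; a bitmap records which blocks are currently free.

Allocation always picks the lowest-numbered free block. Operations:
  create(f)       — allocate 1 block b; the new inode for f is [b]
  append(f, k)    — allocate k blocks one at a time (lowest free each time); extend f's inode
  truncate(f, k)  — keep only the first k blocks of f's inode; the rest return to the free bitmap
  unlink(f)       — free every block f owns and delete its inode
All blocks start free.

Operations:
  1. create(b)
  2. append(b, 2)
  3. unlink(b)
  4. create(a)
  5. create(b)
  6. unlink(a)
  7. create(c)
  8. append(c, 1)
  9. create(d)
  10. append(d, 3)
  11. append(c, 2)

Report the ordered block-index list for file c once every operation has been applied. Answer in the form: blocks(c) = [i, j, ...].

create(b): bitmap=F............. | b=[0]
append(b, 2): bitmap=FFF........... | b=[0, 1, 2]
unlink(b): bitmap=.............. | 
create(a): bitmap=F............. | a=[0]
create(b): bitmap=FF............ | a=[0] b=[1]
unlink(a): bitmap=.F............ | b=[1]
create(c): bitmap=FF............ | b=[1] c=[0]
append(c, 1): bitmap=FFF........... | b=[1] c=[0, 2]
create(d): bitmap=FFFF.......... | b=[1] c=[0, 2] d=[3]
append(d, 3): bitmap=FFFFFFF....... | b=[1] c=[0, 2] d=[3, 4, 5, 6]
append(c, 2): bitmap=FFFFFFFFF..... | b=[1] c=[0, 2, 7, 8] d=[3, 4, 5, 6]

blocks(c) = [0, 2, 7, 8]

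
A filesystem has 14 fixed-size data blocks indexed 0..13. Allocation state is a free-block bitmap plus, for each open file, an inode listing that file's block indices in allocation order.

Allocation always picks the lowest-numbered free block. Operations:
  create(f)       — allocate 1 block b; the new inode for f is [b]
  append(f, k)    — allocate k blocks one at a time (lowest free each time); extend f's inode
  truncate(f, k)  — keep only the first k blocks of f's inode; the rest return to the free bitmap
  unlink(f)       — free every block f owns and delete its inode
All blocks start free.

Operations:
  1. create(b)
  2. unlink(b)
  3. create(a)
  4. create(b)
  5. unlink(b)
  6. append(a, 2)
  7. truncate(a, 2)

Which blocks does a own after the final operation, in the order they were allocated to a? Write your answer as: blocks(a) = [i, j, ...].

blocks(a) = [0, 1]

[1] create(b) — b=0 (map F.............)
[2] unlink(b) —  (map ..............)
[3] create(a) — a=0 (map F.............)
[4] create(b) — a=0 b=1 (map FF............)
[5] unlink(b) — a=0 (map F.............)
[6] append(a, 2) — a=0,1,2 (map FFF...........)
[7] truncate(a, 2) — a=0,1 (map FF............)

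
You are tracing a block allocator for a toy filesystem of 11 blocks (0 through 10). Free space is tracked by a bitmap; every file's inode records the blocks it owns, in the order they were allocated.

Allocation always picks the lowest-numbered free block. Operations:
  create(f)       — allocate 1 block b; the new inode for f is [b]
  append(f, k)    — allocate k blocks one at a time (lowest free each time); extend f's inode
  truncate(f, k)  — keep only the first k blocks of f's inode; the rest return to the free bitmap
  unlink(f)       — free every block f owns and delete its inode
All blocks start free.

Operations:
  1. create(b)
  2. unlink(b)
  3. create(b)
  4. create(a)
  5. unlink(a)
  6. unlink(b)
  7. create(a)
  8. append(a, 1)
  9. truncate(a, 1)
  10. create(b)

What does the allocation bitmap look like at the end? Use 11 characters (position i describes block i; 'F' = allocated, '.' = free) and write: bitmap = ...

bitmap = FF.........

create(b): bitmap=F.......... | b=[0]
unlink(b): bitmap=........... | 
create(b): bitmap=F.......... | b=[0]
create(a): bitmap=FF......... | a=[1] b=[0]
unlink(a): bitmap=F.......... | b=[0]
unlink(b): bitmap=........... | 
create(a): bitmap=F.......... | a=[0]
append(a, 1): bitmap=FF......... | a=[0, 1]
truncate(a, 1): bitmap=F.......... | a=[0]
create(b): bitmap=FF......... | a=[0] b=[1]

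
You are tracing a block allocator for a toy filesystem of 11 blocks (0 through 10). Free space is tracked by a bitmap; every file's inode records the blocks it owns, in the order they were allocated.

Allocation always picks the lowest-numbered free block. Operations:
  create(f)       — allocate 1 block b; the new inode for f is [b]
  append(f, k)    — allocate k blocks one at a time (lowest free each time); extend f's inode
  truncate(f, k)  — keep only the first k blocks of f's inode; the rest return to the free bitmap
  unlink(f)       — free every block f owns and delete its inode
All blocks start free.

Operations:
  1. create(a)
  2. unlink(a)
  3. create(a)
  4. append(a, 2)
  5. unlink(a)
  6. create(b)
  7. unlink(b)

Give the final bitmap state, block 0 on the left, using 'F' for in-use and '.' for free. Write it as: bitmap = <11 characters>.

bitmap = ...........

  1. create(a)  ⇒  F..........  {a→[0]}
  2. unlink(a)  ⇒  ...........  {}
  3. create(a)  ⇒  F..........  {a→[0]}
  4. append(a, 2)  ⇒  FFF........  {a→[0, 1, 2]}
  5. unlink(a)  ⇒  ...........  {}
  6. create(b)  ⇒  F..........  {b→[0]}
  7. unlink(b)  ⇒  ...........  {}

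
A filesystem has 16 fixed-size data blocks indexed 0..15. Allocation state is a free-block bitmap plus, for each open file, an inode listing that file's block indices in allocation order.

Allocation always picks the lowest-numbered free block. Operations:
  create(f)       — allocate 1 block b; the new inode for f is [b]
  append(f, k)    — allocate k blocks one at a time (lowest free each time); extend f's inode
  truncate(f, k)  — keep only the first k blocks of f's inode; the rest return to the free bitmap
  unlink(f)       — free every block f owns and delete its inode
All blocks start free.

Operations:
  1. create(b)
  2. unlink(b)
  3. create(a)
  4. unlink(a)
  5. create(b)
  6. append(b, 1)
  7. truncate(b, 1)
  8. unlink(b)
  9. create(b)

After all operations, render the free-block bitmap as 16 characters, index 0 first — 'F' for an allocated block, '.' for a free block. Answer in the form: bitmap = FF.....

bitmap = F...............

  1. create(b)  ⇒  F...............  {b→[0]}
  2. unlink(b)  ⇒  ................  {}
  3. create(a)  ⇒  F...............  {a→[0]}
  4. unlink(a)  ⇒  ................  {}
  5. create(b)  ⇒  F...............  {b→[0]}
  6. append(b, 1)  ⇒  FF..............  {b→[0, 1]}
  7. truncate(b, 1)  ⇒  F...............  {b→[0]}
  8. unlink(b)  ⇒  ................  {}
  9. create(b)  ⇒  F...............  {b→[0]}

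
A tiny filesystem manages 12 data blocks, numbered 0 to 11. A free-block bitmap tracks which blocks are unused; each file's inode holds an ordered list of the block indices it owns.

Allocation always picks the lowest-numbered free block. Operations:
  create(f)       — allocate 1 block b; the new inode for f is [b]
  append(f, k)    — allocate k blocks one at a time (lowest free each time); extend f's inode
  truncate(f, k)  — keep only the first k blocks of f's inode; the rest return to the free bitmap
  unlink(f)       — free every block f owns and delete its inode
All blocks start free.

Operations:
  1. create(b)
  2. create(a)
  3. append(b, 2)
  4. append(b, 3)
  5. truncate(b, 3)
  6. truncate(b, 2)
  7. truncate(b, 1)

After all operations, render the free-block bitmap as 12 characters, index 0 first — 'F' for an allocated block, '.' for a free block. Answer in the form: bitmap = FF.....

bitmap = FF..........

create(b): bitmap=F........... | b=[0]
create(a): bitmap=FF.......... | a=[1] b=[0]
append(b, 2): bitmap=FFFF........ | a=[1] b=[0, 2, 3]
append(b, 3): bitmap=FFFFFFF..... | a=[1] b=[0, 2, 3, 4, 5, 6]
truncate(b, 3): bitmap=FFFF........ | a=[1] b=[0, 2, 3]
truncate(b, 2): bitmap=FFF......... | a=[1] b=[0, 2]
truncate(b, 1): bitmap=FF.......... | a=[1] b=[0]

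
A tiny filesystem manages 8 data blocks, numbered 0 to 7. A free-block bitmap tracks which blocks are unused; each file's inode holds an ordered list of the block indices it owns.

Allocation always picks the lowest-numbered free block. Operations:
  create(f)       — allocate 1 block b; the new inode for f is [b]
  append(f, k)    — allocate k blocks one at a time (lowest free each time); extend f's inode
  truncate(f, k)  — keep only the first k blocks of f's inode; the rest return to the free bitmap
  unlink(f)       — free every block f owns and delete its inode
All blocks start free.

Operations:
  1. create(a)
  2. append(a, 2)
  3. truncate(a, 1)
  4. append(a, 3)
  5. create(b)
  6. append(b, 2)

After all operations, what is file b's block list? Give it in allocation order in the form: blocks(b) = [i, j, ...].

blocks(b) = [4, 5, 6]

  1. create(a)  ⇒  F.......  {a→[0]}
  2. append(a, 2)  ⇒  FFF.....  {a→[0, 1, 2]}
  3. truncate(a, 1)  ⇒  F.......  {a→[0]}
  4. append(a, 3)  ⇒  FFFF....  {a→[0, 1, 2, 3]}
  5. create(b)  ⇒  FFFFF...  {a→[0, 1, 2, 3]; b→[4]}
  6. append(b, 2)  ⇒  FFFFFFF.  {a→[0, 1, 2, 3]; b→[4, 5, 6]}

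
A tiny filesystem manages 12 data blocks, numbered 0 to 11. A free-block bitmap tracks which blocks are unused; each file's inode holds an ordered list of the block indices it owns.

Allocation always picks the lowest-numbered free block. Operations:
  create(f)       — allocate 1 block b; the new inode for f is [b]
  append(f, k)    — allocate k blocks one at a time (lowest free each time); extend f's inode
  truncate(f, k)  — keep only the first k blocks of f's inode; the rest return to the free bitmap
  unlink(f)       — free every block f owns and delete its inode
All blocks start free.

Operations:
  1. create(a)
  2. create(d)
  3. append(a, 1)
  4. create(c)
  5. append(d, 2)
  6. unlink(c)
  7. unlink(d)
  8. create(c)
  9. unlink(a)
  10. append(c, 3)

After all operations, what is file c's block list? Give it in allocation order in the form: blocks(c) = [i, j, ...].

blocks(c) = [1, 0, 2, 3]

after create(a) → a:[0]  free=[F...........]
after create(d) → a:[0], d:[1]  free=[FF..........]
after append(a, 1) → a:[0, 2], d:[1]  free=[FFF.........]
after create(c) → a:[0, 2], c:[3], d:[1]  free=[FFFF........]
after append(d, 2) → a:[0, 2], c:[3], d:[1, 4, 5]  free=[FFFFFF......]
after unlink(c) → a:[0, 2], d:[1, 4, 5]  free=[FFF.FF......]
after unlink(d) → a:[0, 2]  free=[F.F.........]
after create(c) → a:[0, 2], c:[1]  free=[FFF.........]
after unlink(a) → c:[1]  free=[.F..........]
after append(c, 3) → c:[1, 0, 2, 3]  free=[FFFF........]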